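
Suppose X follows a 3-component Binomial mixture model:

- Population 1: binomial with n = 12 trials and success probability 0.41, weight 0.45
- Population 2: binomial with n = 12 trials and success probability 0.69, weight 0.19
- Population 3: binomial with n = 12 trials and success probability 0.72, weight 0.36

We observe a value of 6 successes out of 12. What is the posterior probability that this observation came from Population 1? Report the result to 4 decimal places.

0.6803

Posterior ∝ prior × likelihood, so P(k | x) ∝ π_k f_k(x); normalise over all components.
Component likelihoods at x = 6 successes out of 12:
  p_1 = 0.185134
  p_2 = 0.0884987
  p_3 = 0.0620319
Weight by the priors:
  π_1·p_1 = 0.45 × 0.185134 = 0.0833105
  π_2·p_2 = 0.19 × 0.0884987 = 0.0168147
  π_3·p_3 = 0.36 × 0.0620319 = 0.0223315
Denominator: 0.0833105 + 0.0168147 + 0.0223315 = 0.122457
P(Population 1 | the observation) = 0.0833105 / 0.122457 ≈ 0.6803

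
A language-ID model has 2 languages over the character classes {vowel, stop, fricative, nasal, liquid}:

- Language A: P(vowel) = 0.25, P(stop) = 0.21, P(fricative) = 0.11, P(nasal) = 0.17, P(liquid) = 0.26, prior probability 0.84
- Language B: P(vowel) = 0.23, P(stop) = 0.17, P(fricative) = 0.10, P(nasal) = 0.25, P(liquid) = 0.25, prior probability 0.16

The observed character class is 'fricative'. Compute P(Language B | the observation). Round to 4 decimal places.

0.1476

Apply Bayes' rule: the posterior for each component is proportional to its prior times its likelihood at x.
Evaluate each component's likelihood at the observed value:
  f_A = P(fricative | comp) = 0.11
  f_B = P(fricative | comp) = 0.10
Multiply by the mixture weights:
  π_A·f_A = 0.84 × 0.11 = 0.0924
  π_B·f_B = 0.16 × 0.1 = 0.016
Normaliser: 0.0924 + 0.016 = 0.1084
P(Language B | x) ≈ 0.1476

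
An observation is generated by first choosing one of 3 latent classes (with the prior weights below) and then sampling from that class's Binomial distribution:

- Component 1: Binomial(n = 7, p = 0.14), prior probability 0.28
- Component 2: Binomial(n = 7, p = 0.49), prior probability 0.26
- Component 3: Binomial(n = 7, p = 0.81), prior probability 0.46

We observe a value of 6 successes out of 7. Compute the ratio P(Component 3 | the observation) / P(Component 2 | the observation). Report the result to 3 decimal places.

13.449

Only the two components matter; the odds are (π_i f_i(x)) / (π_j f_j(x)).
Evaluate each component's likelihood at the observed value:
  L_1 = C(7,6)·0.14^6·0.86^1 = 7·7.52954e-06·0.86 = 4.53278e-05
  L_2 = C(7,6)·0.49^6·0.51^1 = 7·0.0138413·0.51 = 0.0494134
  L_3 = C(7,6)·0.81^6·0.19^1 = 7·0.28243·0.19 = 0.375631
Odds = (0.46/0.26) × (0.375631/0.0494134) = 1.76923 × 7.60181 ≈ 13.449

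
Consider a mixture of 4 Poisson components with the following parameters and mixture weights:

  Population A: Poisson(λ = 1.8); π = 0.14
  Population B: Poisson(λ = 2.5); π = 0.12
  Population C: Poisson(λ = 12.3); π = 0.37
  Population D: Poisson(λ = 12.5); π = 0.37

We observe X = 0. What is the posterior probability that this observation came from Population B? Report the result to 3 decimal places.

0.299

P(component k | x) = π_k·f_k(x) / marginal(x), where marginal(x) = Σ_j π_j·f_j(x).
Poisson probabilities:
  L_A = e^(−1.8)·1.8^0/0! = 0.165299
  L_B = e^(−2.5)·2.5^0/0! = 0.082085
  L_C = e^(−12.3)·12.3^0/0! = 4.55174e-06
  L_D = e^(−12.5)·12.5^0/0! = 3.72665e-06
Multiply by the mixture weights:
  π_A·L_A = 0.14 × 0.165299 = 0.0231418
  π_B·L_B = 0.12 × 0.082085 = 0.0098502
  π_C·L_C = 0.37 × 4.55174e-06 = 1.68415e-06
  π_D·L_D = 0.37 × 3.72665e-06 = 1.37886e-06
Normaliser: 0.0231418 + 0.0098502 + 1.68415e-06 + 1.37886e-06 = 0.0329951
P(Population B | data) ≈ 0.299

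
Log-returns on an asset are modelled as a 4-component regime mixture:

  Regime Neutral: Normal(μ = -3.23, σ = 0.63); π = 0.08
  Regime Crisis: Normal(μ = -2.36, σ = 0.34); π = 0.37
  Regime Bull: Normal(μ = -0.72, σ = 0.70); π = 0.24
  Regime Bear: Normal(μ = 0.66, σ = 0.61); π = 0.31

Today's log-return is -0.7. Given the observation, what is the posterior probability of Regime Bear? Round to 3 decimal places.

0.110

Posterior ∝ prior × likelihood, so P(k | x) ∝ P(Z=k) f_k(x); normalise over all components.
Component likelihoods at x = -0.7:
  f_Neutral = (1/(0.63·√(2π)))·exp(−(-0.7−-3.23)²/(2·0.63²)) = 0.633242·exp(-8.06362) = 0.000199336
  f_Crisis = (1/(0.34·√(2π)))·exp(−(-0.7−-2.36)²/(2·0.34²)) = 1.173360·exp(-11.91869) = 7.82009e-06
  f_Bull = (1/(0.70·√(2π)))·exp(−(-0.7−-0.72)²/(2·0.70²)) = 0.569918·exp(-0.00041) = 0.569685
  f_Bear = (1/(0.61·√(2π)))·exp(−(-0.7−0.66)²/(2·0.61²)) = 0.654004·exp(-2.48535) = 0.054476
Unnormalised posteriors:
  P(Z=Neutral)·f_Neutral = 0.08 × 0.000199336 = 1.59468e-05
  P(Z=Crisis)·f_Crisis = 0.37 × 7.82009e-06 = 2.89343e-06
  P(Z=Bull)·f_Bull = 0.24 × 0.569685 = 0.136724
  P(Z=Bear)·f_Bear = 0.31 × 0.054476 = 0.0168876
Normaliser: 1.59468e-05 + 2.89343e-06 + 0.136724 + 0.0168876 = 0.153631
P(Regime Bear | x) ≈ 0.110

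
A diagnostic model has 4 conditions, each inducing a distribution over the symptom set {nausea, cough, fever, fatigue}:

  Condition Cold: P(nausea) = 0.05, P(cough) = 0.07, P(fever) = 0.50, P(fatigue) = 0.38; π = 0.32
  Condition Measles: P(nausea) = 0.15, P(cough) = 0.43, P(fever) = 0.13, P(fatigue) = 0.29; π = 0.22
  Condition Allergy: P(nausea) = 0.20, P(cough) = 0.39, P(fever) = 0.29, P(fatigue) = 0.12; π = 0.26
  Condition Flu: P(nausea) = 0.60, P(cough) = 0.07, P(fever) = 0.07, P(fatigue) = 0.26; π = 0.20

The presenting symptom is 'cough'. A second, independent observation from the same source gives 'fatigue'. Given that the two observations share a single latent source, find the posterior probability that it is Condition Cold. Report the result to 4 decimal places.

The responsibility of component k is w_k f_k(x) divided by Σ_j w_j f_j(x).
Since both observations come from the same component, the likelihood for component k is f_k(x₁)·f_k(x₂).
  f_Cold = [P(cough | comp) = 0.07] × [0.38] = 0.0266
  f_Measles = [P(cough | comp) = 0.43] × [0.29] = 0.1247
  f_Allergy = [P(cough | comp) = 0.39] × [0.12] = 0.0468
  f_Flu = [P(cough | comp) = 0.07] × [0.26] = 0.0182
Unnormalised posteriors:
  w_Cold·f_Cold = 0.32 × 0.0266 = 0.008512
  w_Measles·f_Measles = 0.22 × 0.1247 = 0.027434
  w_Allergy·f_Allergy = 0.26 × 0.0468 = 0.012168
  w_Flu·f_Flu = 0.20 × 0.0182 = 0.00364
Marginal: 0.008512 + 0.027434 + 0.012168 + 0.00364 = 0.051754
P(Condition Cold | x₁, x₂) ≈ 0.1645

0.1645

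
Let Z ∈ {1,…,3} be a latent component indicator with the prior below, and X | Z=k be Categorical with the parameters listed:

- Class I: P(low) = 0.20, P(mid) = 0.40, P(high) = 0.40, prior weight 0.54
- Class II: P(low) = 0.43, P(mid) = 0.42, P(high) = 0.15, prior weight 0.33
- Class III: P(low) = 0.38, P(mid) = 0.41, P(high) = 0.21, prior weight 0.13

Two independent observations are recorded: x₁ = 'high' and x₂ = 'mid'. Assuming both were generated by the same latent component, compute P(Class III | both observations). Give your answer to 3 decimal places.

Apply Bayes' rule: the posterior for each component is proportional to its prior times its likelihood at x.
Since both observations come from the same component, the likelihood for component k is f_k(x₁)·f_k(x₂).
  p_I = [0.4] × [0.4] = 0.16
  p_II = [0.15] × [0.42] = 0.063
  p_III = [0.21] × [0.41] = 0.0861
Multiply by the mixture weights:
  P(Z=I)·p_I = 0.54 × 0.16 = 0.0864
  P(Z=II)·p_II = 0.33 × 0.063 = 0.02079
  P(Z=III)·p_III = 0.13 × 0.0861 = 0.011193
Sum: 0.0864 + 0.02079 + 0.011193 = 0.118383
So the posterior for Class III is 0.011193 / 0.118383 ≈ 0.095.

0.095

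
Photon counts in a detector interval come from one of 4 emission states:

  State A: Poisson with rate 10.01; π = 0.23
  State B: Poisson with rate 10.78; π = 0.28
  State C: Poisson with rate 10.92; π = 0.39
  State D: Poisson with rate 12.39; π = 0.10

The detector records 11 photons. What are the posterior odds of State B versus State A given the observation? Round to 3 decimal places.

1.274

Only the two components matter; the odds are (π_i f_i(x)) / (π_j f_j(x)).
Poisson probabilities:
  f_A = 0.11385
  f_B = 0.119112
  f_C = 0.119343
  f_D = 0.110083
Posterior odds = (π_B·f_B) / (π_A·f_A) = (0.28·0.119112) / (0.23·0.11385) = 0.0333514 / 0.0261854 ≈ 1.274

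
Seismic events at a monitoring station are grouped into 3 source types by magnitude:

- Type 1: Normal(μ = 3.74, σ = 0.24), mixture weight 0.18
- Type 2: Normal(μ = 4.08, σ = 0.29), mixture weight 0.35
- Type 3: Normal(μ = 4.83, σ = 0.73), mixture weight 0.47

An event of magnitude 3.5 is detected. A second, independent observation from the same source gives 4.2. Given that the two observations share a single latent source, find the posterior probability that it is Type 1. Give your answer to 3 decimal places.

Apply Bayes' rule: the posterior for each component is proportional to its prior times its likelihood at x.
Since both observations come from the same component, the likelihood for component k is f_k(x₁)·f_k(x₂).
  p_1 = [1.00821] × [0.26484] = 0.267015
  p_2 = [0.186176] × [1.26279] = 0.235101
  p_3 = [0.103942] × [0.37658] = 0.0391426
Multiply by the mixture weights:
  π_1·p_1 = 0.18 × 0.267015 = 0.0480627
  π_2·p_2 = 0.35 × 0.235101 = 0.0822853
  π_3·p_3 = 0.47 × 0.0391426 = 0.018397
Sum: 0.0480627 + 0.0822853 + 0.018397 = 0.148745
Responsibility of Type 1: 0.0480627 / 0.148745 ≈ 0.323

0.323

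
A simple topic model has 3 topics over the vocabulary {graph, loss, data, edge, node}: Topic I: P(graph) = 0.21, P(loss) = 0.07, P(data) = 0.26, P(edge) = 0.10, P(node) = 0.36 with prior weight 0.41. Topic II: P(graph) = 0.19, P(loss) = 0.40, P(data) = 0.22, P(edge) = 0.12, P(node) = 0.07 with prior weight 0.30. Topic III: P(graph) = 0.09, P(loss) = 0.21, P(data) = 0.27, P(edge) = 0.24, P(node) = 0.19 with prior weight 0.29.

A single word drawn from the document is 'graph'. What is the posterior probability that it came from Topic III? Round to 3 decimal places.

0.154

By Bayes' theorem, P(k | x) = P(Z=k) f_k(x) / Σ_j P(Z=j) f_j(x).
Categorical probabilities:
  f_I = P(graph | comp) = 0.21
  f_II = P(graph | comp) = 0.19
  f_III = P(graph | comp) = 0.09
Unnormalised posteriors:
  P(Z=I)·f_I = 0.41 × 0.21 = 0.0861
  P(Z=II)·f_II = 0.30 × 0.19 = 0.057
  P(Z=III)·f_III = 0.29 × 0.09 = 0.0261
Marginal: 0.0861 + 0.057 + 0.0261 = 0.1692
P(Topic III | data) = 0.0261 / 0.1692 ≈ 0.154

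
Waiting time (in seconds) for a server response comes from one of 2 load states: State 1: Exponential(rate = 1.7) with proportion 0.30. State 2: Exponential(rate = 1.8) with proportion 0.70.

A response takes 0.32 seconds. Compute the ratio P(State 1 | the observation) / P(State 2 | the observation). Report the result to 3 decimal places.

Since P(k|x) ∝ P(Z=k) f_k(x), the posterior odds are P(Z=i) f_i(x) / (P(Z=j) f_j(x)).
Component likelihoods at x = 0.32 seconds:
  L_1 = 1.7·e^(−1.7·0.32) = 1.7·e^(−0.5440) = 0.986717
  L_2 = 1.8·e^(−1.8·0.32) = 1.8·e^(−0.5760) = 1.01186
Odds = (0.30/0.70) × (0.986717/1.01186) = 0.428571 × 0.975155 ≈ 0.418

0.418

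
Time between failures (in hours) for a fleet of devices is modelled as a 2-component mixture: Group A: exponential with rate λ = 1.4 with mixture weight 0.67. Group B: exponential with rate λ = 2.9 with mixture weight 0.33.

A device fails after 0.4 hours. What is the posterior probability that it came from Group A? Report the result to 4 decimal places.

The responsibility of component k is π_k f_k(x) divided by Σ_j π_j f_j(x).
Evaluate each component's likelihood at the observed value:
  p_A = 1.4·e^(−1.4·0.4) = 1.4·e^(−0.5600) = 0.799693
  p_B = 2.9·e^(−2.9·0.4) = 2.9·e^(−1.1600) = 0.90911
Prior × likelihood for each component:
  π_A·p_A = 0.67 × 0.799693 = 0.535794
  π_B·p_B = 0.33 × 0.90911 = 0.300006
Sum: 0.535794 + 0.300006 = 0.8358
P(Group A | data) ≈ 0.6411

0.6411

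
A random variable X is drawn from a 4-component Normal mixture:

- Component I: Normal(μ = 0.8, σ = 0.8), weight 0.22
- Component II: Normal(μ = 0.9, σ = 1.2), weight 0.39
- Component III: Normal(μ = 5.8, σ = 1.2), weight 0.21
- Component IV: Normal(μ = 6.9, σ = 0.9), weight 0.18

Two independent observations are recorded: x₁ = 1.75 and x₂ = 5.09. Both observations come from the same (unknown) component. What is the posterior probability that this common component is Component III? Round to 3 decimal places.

Apply Bayes' rule: the posterior for each component is proportional to its prior times its likelihood at x.
Since both observations come from the same component, the likelihood for component k is f_k(x₁)·f_k(x₂).
  f_I = [(1/(0.8·√(2π)))·exp(−(1.75−0.8)²/(2·0.8²)) = 0.498678·exp(-0.70508) = 0.246382] × [2.84083e-07] = 6.9993e-08
  f_II = [(1/(1.2·√(2π)))·exp(−(1.75−0.9)²/(2·1.2²)) = 0.332452·exp(-0.25087) = 0.258689] × [0.000748733] = 0.000193689
  f_III = [(1/(1.2·√(2π)))·exp(−(1.75−5.8)²/(2·1.2²)) = 0.332452·exp(-5.69531) = 0.0011176] × [0.279069] = 0.000311888
  f_IV = [(1/(0.9·√(2π)))·exp(−(1.75−6.9)²/(2·0.9²)) = 0.443269·exp(-16.37191) = 3.43903e-08] × [0.0586679] = 2.01761e-09
Unnormalised posteriors:
  w_I·f_I = 0.22 × 6.9993e-08 = 1.53985e-08
  w_II·f_II = 0.39 × 0.000193689 = 7.55387e-05
  w_III·f_III = 0.21 × 0.000311888 = 6.54964e-05
  w_IV·f_IV = 0.18 × 2.01761e-09 = 3.63169e-10
Sum: 1.53985e-08 + 7.55387e-05 + 6.54964e-05 + 3.63169e-10 = 0.000141051
P(Component III | x) ≈ 0.464

0.464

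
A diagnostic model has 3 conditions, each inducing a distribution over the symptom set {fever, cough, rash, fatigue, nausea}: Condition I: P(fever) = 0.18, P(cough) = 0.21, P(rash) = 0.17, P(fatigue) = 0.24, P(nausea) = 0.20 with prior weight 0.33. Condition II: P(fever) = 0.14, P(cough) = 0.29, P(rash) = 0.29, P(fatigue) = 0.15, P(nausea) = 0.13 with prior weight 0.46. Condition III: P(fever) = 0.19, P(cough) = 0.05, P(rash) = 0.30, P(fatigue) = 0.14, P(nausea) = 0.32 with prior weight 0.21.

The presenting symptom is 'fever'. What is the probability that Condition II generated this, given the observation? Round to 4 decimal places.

P(component k | x) = P(Z=k)·f_k(x) / marginal(x), where marginal(x) = Σ_j P(Z=j)·f_j(x).
Component likelihoods at x = 'fever':
  L_I = P(fever | comp) = 0.18
  L_II = P(fever | comp) = 0.14
  L_III = P(fever | comp) = 0.19
Multiply by the mixture weights:
  P(Z=I)·L_I = 0.33 × 0.18 = 0.0594
  P(Z=II)·L_II = 0.46 × 0.14 = 0.0644
  P(Z=III)·L_III = 0.21 × 0.19 = 0.0399
Normaliser: 0.0594 + 0.0644 + 0.0399 = 0.1637
Responsibility of Condition II: 0.0644 / 0.1637 ≈ 0.3934

0.3934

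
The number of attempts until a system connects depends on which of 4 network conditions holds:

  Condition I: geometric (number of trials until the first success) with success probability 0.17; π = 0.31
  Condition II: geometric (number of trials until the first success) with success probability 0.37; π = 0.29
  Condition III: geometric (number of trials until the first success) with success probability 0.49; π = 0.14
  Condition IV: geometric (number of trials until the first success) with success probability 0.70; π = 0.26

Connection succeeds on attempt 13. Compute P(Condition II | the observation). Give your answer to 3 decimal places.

By Bayes' theorem, P(k | x) = π_k f_k(x) / Σ_j π_j f_j(x).
Geometric probabilities:
  p_I = 0.17·(1−0.17)^12 = 0.17·0.10689 = 0.0181713
  p_II = 0.37·(1−0.37)^12 = 0.37·0.00390919 = 0.0014464
  p_III = 0.49·(1−0.49)^12 = 0.49·0.000309629 = 0.000151718
  p_IV = 0.70·(1−0.70)^12 = 0.70·5.31441e-07 = 3.72009e-07
Weight by the priors:
  π_I·p_I = 0.31 × 0.0181713 = 0.0056331
  π_II·p_II = 0.29 × 0.0014464 = 0.000419456
  π_III·p_III = 0.14 × 0.000151718 = 2.12406e-05
  π_IV·p_IV = 0.26 × 3.72009e-07 = 9.67223e-08
Sum: 0.0056331 + 0.000419456 + 2.12406e-05 + 9.67223e-08 = 0.0060739
So the posterior for Condition II is 0.000419456 / 0.0060739 ≈ 0.069.

0.069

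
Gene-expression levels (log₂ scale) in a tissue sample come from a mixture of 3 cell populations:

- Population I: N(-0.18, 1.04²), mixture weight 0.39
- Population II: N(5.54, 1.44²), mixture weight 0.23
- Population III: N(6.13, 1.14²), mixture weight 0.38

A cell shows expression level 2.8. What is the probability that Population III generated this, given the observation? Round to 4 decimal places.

By Bayes' theorem, P(k | x) = π_k f_k(x) / Σ_j π_j f_j(x).
Evaluate each component's likelihood at the observed value:
  L_I = 0.00632419
  L_II = 0.0453265
  L_III = 0.00491118
Multiply by the mixture weights:
  π_I·L_I = 0.39 × 0.00632419 = 0.00246643
  π_II·L_II = 0.23 × 0.0453265 = 0.0104251
  π_III·L_III = 0.38 × 0.00491118 = 0.00186625
Sum: 0.00246643 + 0.0104251 + 0.00186625 = 0.0147578
Responsibility of Population III: 0.00186625 / 0.0147578 ≈ 0.1265

0.1265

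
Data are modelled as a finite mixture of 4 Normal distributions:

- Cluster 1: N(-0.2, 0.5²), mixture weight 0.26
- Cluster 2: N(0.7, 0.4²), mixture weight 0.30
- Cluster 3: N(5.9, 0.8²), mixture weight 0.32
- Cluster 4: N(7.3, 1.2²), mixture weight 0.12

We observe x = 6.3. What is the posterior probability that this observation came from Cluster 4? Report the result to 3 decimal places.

P(component k | x) = π_k·f_k(x) / marginal(x), where marginal(x) = Σ_j π_j·f_j(x).
Normal densities:
  L_1 = 1.59977e-37
  L_2 = 2.74152e-43
  L_3 = 0.440082
  L_4 = 0.234927
Multiply by the mixture weights:
  π_1·L_1 = 0.26 × 1.59977e-37 = 4.15939e-38
  π_2·L_2 = 0.30 × 2.74152e-43 = 8.22455e-44
  π_3·L_3 = 0.32 × 0.440082 = 0.140826
  π_4·L_4 = 0.12 × 0.234927 = 0.0281912
Marginal: 4.15939e-38 + 8.22455e-44 + 0.140826 + 0.0281912 = 0.169017
So the posterior for Cluster 4 is 0.0281912 / 0.169017 ≈ 0.167.

0.167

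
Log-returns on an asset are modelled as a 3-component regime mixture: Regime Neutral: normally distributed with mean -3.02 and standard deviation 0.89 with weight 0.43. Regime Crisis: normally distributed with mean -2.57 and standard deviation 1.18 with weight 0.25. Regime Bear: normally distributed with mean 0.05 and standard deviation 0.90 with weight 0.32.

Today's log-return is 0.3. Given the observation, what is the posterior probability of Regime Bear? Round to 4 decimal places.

0.9676

The responsibility of component k is P(Z=k) f_k(x) divided by Σ_j P(Z=j) f_j(x).
Evaluate each component's likelihood at the observed value:
  p_Neutral = (1/(0.89·√(2π)))·exp(−(0.3−-3.02)²/(2·0.89²)) = 0.448250·exp(-6.95771) = 0.000426409
  p_Crisis = (1/(1.18·√(2π)))·exp(−(0.3−-2.57)²/(2·1.18²)) = 0.338087·exp(-2.95781) = 0.0175578
  p_Bear = (1/(0.90·√(2π)))·exp(−(0.3−0.05)²/(2·0.90²)) = 0.443269·exp(-0.03858) = 0.426493
Multiply by the mixture weights:
  P(Z=Neutral)·p_Neutral = 0.43 × 0.000426409 = 0.000183356
  P(Z=Crisis)·p_Crisis = 0.25 × 0.0175578 = 0.00438944
  P(Z=Bear)·p_Bear = 0.32 × 0.426493 = 0.136478
Marginal: 0.000183356 + 0.00438944 + 0.136478 = 0.141051
Responsibility of Regime Bear: 0.136478 / 0.141051 ≈ 0.9676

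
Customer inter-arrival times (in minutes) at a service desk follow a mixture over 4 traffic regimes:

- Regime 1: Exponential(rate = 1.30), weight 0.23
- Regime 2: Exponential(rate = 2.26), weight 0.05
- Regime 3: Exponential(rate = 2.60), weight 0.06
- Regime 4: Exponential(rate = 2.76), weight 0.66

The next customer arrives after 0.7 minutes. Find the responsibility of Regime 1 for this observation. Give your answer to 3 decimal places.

0.278

By Bayes' theorem, P(k | x) = P(Z=k) f_k(x) / Σ_j P(Z=j) f_j(x).
Exponential densities:
  L_1 = 1.30·e^(−1.30·0.7) = 1.30·e^(−0.9100) = 0.523281
  L_2 = 2.26·e^(−2.26·0.7) = 2.26·e^(−1.5820) = 0.464574
  L_3 = 2.60·e^(−2.60·0.7) = 2.60·e^(−1.8200) = 0.421267
  L_4 = 2.76·e^(−2.76·0.7) = 2.76·e^(−1.9320) = 0.399809
Unnormalised posteriors:
  P(Z=1)·L_1 = 0.23 × 0.523281 = 0.120355
  P(Z=2)·L_2 = 0.05 × 0.464574 = 0.0232287
  P(Z=3)·L_3 = 0.06 × 0.421267 = 0.025276
  P(Z=4)·L_4 = 0.66 × 0.399809 = 0.263874
Sum: 0.120355 + 0.0232287 + 0.025276 + 0.263874 = 0.432733
So the posterior for Regime 1 is 0.120355 / 0.432733 ≈ 0.278.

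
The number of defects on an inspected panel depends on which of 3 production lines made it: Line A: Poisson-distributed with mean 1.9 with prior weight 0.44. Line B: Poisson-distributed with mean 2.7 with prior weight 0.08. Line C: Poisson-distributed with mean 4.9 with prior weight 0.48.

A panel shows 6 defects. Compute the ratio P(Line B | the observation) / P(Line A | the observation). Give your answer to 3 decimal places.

Since P(k|x) ∝ P(Z=k) f_k(x), the posterior odds are P(Z=i) f_i(x) / (P(Z=j) f_j(x)).
Poisson probabilities:
  p_A = e^(−1.9)·1.9^6/6! = 0.00977304
  p_B = e^(−2.7)·2.7^6/6! = 0.0361622
  p_C = e^(−4.9)·4.9^6/6! = 0.143153
0.00289298 / 0.00430014 ≈ 0.673

0.673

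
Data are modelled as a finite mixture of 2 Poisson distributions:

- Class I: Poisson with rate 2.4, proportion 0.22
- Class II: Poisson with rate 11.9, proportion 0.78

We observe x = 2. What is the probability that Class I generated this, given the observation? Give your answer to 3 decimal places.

0.994

Apply Bayes' rule: the posterior for each component is proportional to its prior times its likelihood at x.
Evaluate each component's likelihood at the observed value:
  L_I = e^(−2.4)·2.4^2/2! = 0.261268
  L_II = e^(−11.9)·11.9^2/2! = 0.000480795
Unnormalised posteriors:
  π_I·L_I = 0.22 × 0.261268 = 0.0574789
  π_II·L_II = 0.78 × 0.000480795 = 0.00037502
Sum: 0.0574789 + 0.00037502 = 0.0578539
Responsibility of Class I: 0.0574789 / 0.0578539 ≈ 0.994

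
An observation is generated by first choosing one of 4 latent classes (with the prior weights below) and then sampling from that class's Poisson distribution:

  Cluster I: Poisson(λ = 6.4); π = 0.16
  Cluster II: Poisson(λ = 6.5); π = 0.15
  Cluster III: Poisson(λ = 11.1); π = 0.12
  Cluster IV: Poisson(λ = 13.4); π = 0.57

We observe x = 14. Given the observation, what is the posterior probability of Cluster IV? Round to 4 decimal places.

0.8542

P(component k | x) = π_k·f_k(x) / marginal(x), where marginal(x) = Σ_j π_j·f_j(x).
Evaluate each component's likelihood at the observed value:
  p_I = 0.0036866
  p_II = 0.00414443
  p_III = 0.0747213
  p_IV = 0.104595
Multiply by the mixture weights:
  π_I·p_I = 0.16 × 0.0036866 = 0.000589857
  π_II·p_II = 0.15 × 0.00414443 = 0.000621664
  π_III·p_III = 0.12 × 0.0747213 = 0.00896656
  π_IV·p_IV = 0.57 × 0.104595 = 0.0596194
Sum: 0.000589857 + 0.000621664 + 0.00896656 + 0.0596194 = 0.0697975
Responsibility of Cluster IV: 0.0596194 / 0.0697975 ≈ 0.8542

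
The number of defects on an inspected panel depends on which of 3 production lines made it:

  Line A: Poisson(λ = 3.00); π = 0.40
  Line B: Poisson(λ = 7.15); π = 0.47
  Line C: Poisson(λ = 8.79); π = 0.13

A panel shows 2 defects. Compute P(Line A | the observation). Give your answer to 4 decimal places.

Posterior ∝ prior × likelihood, so P(k | x) ∝ π_k f_k(x); normalise over all components.
Poisson probabilities:
  L_A = 0.224042
  L_B = 0.0200621
  L_C = 0.00588165
Weight by the priors:
  π_A·L_A = 0.40 × 0.224042 = 0.0896167
  π_B·L_B = 0.47 × 0.0200621 = 0.00942919
  π_C·L_C = 0.13 × 0.00588165 = 0.000764615
Denominator: 0.0896167 + 0.00942919 + 0.000764615 = 0.0998105
P(Line A | x) = 0.0896167 / 0.0998105 ≈ 0.8979

0.8979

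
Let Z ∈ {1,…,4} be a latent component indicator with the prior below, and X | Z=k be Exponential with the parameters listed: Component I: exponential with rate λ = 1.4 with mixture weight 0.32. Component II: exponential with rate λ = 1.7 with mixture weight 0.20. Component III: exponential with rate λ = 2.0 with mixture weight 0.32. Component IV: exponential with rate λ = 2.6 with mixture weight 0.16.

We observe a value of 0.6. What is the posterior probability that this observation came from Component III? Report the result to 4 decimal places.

0.3233

The responsibility of component k is w_k f_k(x) divided by Σ_j w_j f_j(x).
Component likelihoods at x = 0.6:
  p_I = 1.4·e^(−1.4·0.6) = 1.4·e^(−0.8400) = 0.604395
  p_II = 1.7·e^(−1.7·0.6) = 1.7·e^(−1.0200) = 0.613011
  p_III = 2.0·e^(−2.0·0.6) = 2.0·e^(−1.2000) = 0.602388
  p_IV = 2.6·e^(−2.6·0.6) = 2.6·e^(−1.5600) = 0.546354
Unnormalised posteriors:
  w_I·p_I = 0.32 × 0.604395 = 0.193406
  w_II·p_II = 0.20 × 0.613011 = 0.122602
  w_III·p_III = 0.32 × 0.602388 = 0.192764
  w_IV·p_IV = 0.16 × 0.546354 = 0.0874166
Normaliser: 0.193406 + 0.122602 + 0.192764 + 0.0874166 = 0.596189
P(Component III | the observation) ≈ 0.3233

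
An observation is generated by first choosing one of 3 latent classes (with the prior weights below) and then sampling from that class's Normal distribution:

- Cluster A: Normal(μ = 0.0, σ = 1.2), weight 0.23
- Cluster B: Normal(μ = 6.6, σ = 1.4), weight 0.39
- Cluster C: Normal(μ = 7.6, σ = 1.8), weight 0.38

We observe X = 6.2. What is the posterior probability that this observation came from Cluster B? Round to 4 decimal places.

By Bayes' theorem, P(k | x) = π_k f_k(x) / Σ_j π_j f_j(x).
Evaluate each component's likelihood at the observed value:
  f_A = 5.31011e-07
  f_B = 0.273562
  f_C = 0.163786
Weight by the priors:
  π_A·f_A = 0.23 × 5.31011e-07 = 1.22133e-07
  π_B·f_B = 0.39 × 0.273562 = 0.106689
  π_C·f_C = 0.38 × 0.163786 = 0.0622387
Denominator: 1.22133e-07 + 0.106689 + 0.0622387 = 0.168928
So the posterior for Cluster B is 0.106689 / 0.168928 ≈ 0.6316.

0.6316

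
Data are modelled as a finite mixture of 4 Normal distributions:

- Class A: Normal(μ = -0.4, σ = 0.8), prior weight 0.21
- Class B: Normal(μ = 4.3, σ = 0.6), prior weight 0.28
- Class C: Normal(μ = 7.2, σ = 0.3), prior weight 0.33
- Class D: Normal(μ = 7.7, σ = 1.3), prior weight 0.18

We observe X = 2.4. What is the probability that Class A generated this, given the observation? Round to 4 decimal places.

0.1548

P(component k | x) = π_k·f_k(x) / marginal(x), where marginal(x) = Σ_j π_j·f_j(x).
Component likelihoods at x = 2.4:
  f_A = 0.00109085
  f_B = 0.00441829
  f_C = 3.42054e-56
  f_D = 7.54565e-05
Multiply by the mixture weights:
  π_A·f_A = 0.21 × 0.00109085 = 0.000229079
  π_B·f_B = 0.28 × 0.00441829 = 0.00123712
  π_C·f_C = 0.33 × 3.42054e-56 = 1.12878e-56
  π_D·f_D = 0.18 × 7.54565e-05 = 1.35822e-05
Denominator: 0.000229079 + 0.00123712 + 1.12878e-56 + 1.35822e-05 = 0.00147978
Responsibility of Class A: 0.000229079 / 0.00147978 ≈ 0.1548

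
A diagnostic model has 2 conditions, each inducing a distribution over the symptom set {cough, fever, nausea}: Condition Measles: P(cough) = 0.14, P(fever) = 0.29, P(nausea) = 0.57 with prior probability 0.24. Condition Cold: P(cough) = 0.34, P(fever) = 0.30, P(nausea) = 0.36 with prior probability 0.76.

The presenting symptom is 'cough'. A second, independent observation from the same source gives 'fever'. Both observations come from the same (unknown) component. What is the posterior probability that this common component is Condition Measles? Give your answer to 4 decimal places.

By Bayes' theorem, P(k | x) = π_k f_k(x) / Σ_j π_j f_j(x).
Since both observations come from the same component, the likelihood for component k is f_k(x₁)·f_k(x₂).
  f_Measles = [0.14] × [0.29] = 0.0406
  f_Cold = [0.34] × [0.3] = 0.102
Unnormalised posteriors:
  π_Measles·f_Measles = 0.24 × 0.0406 = 0.009744
  π_Cold·f_Cold = 0.76 × 0.102 = 0.07752
Evidence: 0.009744 + 0.07752 = 0.087264
Responsibility of Condition Measles: 0.009744 / 0.087264 ≈ 0.1117

0.1117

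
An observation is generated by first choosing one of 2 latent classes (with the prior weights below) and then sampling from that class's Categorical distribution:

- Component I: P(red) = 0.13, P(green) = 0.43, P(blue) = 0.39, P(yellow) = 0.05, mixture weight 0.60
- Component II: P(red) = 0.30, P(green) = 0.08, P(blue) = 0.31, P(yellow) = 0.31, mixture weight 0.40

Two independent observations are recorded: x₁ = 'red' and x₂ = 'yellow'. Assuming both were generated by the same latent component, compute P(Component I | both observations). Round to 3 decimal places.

0.095

By Bayes' theorem, P(k | x) = w_k f_k(x) / Σ_j w_j f_j(x).
Since both observations come from the same component, the likelihood for component k is f_k(x₁)·f_k(x₂).
  L_I = [P(red | comp) = 0.13] × [0.05] = 0.0065
  L_II = [P(red | comp) = 0.30] × [0.31] = 0.093
Unnormalised posteriors:
  w_I·L_I = 0.60 × 0.0065 = 0.0039
  w_II·L_II = 0.40 × 0.093 = 0.0372
Sum: 0.0039 + 0.0372 = 0.0411
So the posterior for Component I is 0.0039 / 0.0411 ≈ 0.095.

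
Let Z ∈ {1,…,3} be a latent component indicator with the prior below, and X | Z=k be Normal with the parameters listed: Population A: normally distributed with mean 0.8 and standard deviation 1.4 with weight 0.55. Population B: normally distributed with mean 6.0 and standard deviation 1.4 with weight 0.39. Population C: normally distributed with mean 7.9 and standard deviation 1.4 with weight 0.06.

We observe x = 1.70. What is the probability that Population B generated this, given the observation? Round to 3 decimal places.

By Bayes' theorem, P(k | x) = π_k f_k(x) / Σ_j π_j f_j(x).
Normal densities:
  p_A = (1/(1.4·√(2π)))·exp(−(1.70−0.8)²/(2·1.4²)) = 0.284959·exp(-0.20663) = 0.231762
  p_B = (1/(1.4·√(2π)))·exp(−(1.70−6.0)²/(2·1.4²)) = 0.284959·exp(-4.71684) = 0.00254851
  p_C = (1/(1.4·√(2π)))·exp(−(1.70−7.9)²/(2·1.4²)) = 0.284959·exp(-9.80612) = 1.5705e-05
Weight by the priors:
  π_A·p_A = 0.55 × 0.231762 = 0.127469
  π_B·p_B = 0.39 × 0.00254851 = 0.000993918
  π_C·p_C = 0.06 × 1.5705e-05 = 9.42298e-07
Evidence: 0.127469 + 0.000993918 + 9.42298e-07 = 0.128464
So the posterior for Population B is 0.000993918 / 0.128464 ≈ 0.008.

0.008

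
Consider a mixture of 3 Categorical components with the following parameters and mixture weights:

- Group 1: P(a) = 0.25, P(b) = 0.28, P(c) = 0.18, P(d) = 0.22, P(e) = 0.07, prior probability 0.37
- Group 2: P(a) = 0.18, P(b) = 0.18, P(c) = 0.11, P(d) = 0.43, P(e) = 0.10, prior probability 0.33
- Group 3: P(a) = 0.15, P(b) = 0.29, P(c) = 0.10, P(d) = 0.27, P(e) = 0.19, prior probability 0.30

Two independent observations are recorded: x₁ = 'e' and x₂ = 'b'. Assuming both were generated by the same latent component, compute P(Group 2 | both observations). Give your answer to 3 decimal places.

0.200

P(component k | x) = w_k·f_k(x) / marginal(x), where marginal(x) = Σ_j w_j·f_j(x).
Since both observations come from the same component, the likelihood for component k is f_k(x₁)·f_k(x₂).
  L_1 = [P(e | comp) = 0.07] × [0.28] = 0.0196
  L_2 = [P(e | comp) = 0.10] × [0.18] = 0.018
  L_3 = [P(e | comp) = 0.19] × [0.29] = 0.0551
Prior × likelihood for each component:
  w_1·L_1 = 0.37 × 0.0196 = 0.007252
  w_2·L_2 = 0.33 × 0.018 = 0.00594
  w_3·L_3 = 0.30 × 0.0551 = 0.01653
Sum: 0.007252 + 0.00594 + 0.01653 = 0.029722
P(Group 2 | data) ≈ 0.200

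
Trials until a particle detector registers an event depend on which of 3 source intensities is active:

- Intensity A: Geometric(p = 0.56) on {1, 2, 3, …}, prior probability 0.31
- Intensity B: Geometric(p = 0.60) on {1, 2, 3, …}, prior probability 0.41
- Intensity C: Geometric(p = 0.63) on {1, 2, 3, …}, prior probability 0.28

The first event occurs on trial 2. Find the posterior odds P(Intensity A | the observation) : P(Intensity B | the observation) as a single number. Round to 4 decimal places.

Posterior odds = (π_i f_i(x)) / (π_j f_j(x)); the normalising sum cancels.
Evaluate each component's likelihood at the observed value:
  p_A = 0.2464
  p_B = 0.24
  p_C = 0.2331
Posterior odds = (π_A·p_A) / (π_B·p_B) = (0.31·0.2464) / (0.41·0.24) = 0.076384 / 0.0984 ≈ 0.7763

0.7763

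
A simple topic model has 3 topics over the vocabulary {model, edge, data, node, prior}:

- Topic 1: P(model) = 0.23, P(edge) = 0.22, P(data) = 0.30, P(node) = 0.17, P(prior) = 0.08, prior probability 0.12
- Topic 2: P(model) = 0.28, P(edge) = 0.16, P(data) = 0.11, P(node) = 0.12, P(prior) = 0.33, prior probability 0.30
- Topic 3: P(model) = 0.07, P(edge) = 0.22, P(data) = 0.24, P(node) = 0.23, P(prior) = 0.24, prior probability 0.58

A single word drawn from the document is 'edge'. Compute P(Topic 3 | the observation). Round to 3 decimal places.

The responsibility of component k is w_k f_k(x) divided by Σ_j w_j f_j(x).
Evaluate each component's likelihood at the observed value:
  L_1 = 0.22
  L_2 = 0.16
  L_3 = 0.22
Multiply by the mixture weights:
  w_1·L_1 = 0.12 × 0.22 = 0.0264
  w_2·L_2 = 0.30 × 0.16 = 0.048
  w_3·L_3 = 0.58 × 0.22 = 0.1276
Normaliser: 0.0264 + 0.048 + 0.1276 = 0.202
So the posterior for Topic 3 is 0.1276 / 0.202 ≈ 0.632.

0.632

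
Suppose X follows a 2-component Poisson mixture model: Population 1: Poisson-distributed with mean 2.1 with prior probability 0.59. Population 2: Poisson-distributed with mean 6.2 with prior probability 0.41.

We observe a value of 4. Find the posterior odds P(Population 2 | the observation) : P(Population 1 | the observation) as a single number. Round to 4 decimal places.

0.8750

The posterior odds equal the prior odds times the likelihood ratio: (P(Z=i)/P(Z=j))·(f_i(x)/f_j(x)).
Poisson probabilities:
  f_1 = e^(−2.1)·2.1^4/4! = 0.099231
  f_2 = e^(−6.2)·6.2^4/4! = 0.124948
Posterior odds = (P(Z=2)·f_2) / (P(Z=1)·f_1) = (0.41·0.124948) / (0.59·0.099231) = 0.0512287 / 0.0585463 ≈ 0.8750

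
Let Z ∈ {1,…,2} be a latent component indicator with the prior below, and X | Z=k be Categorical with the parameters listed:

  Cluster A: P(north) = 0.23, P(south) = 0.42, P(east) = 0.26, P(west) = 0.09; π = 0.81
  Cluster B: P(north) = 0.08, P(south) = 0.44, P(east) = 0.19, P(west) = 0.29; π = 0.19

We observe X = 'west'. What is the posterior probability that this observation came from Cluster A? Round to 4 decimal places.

By Bayes' theorem, P(k | x) = π_k f_k(x) / Σ_j π_j f_j(x).
Categorical probabilities:
  f_A = P(west | comp) = 0.09
  f_B = P(west | comp) = 0.29
Prior × likelihood for each component:
  π_A·f_A = 0.81 × 0.09 = 0.0729
  π_B·f_B = 0.19 × 0.29 = 0.0551
Sum: 0.0729 + 0.0551 = 0.128
P(Cluster A | x) ≈ 0.5695

0.5695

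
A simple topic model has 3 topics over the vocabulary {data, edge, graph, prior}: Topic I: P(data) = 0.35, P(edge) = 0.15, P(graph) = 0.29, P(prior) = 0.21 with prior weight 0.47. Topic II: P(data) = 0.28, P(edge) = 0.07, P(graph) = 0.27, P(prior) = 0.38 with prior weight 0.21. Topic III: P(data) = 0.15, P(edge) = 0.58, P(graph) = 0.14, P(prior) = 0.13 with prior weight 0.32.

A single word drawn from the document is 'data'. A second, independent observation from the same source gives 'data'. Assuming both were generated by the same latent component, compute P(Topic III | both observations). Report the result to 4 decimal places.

0.0886

By Bayes' theorem, P(k | x) = π_k f_k(x) / Σ_j π_j f_j(x).
Since both observations come from the same component, the likelihood for component k is f_k(x₁)·f_k(x₂).
  p_I = [P(data | comp) = 0.35] × [0.35] = 0.1225
  p_II = [P(data | comp) = 0.28] × [0.28] = 0.0784
  p_III = [P(data | comp) = 0.15] × [0.15] = 0.0225
Prior × likelihood for each component:
  π_I·p_I = 0.47 × 0.1225 = 0.057575
  π_II·p_II = 0.21 × 0.0784 = 0.016464
  π_III·p_III = 0.32 × 0.0225 = 0.0072
Denominator: 0.057575 + 0.016464 + 0.0072 = 0.081239
Responsibility of Topic III: 0.0072 / 0.081239 ≈ 0.0886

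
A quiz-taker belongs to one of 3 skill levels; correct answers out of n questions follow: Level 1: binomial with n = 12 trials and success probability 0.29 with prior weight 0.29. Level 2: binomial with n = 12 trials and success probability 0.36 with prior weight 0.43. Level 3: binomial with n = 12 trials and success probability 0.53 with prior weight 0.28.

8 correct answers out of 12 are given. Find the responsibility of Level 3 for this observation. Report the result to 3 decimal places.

By Bayes' theorem, P(k | x) = π_k f_k(x) / Σ_j π_j f_j(x).
Evaluate each component's likelihood at the observed value:
  f_1 = C(12,8)·0.29^8·0.71^4 = 495·5.00246e-05·0.254117 = 0.00629249
  f_2 = C(12,8)·0.36^8·0.64^4 = 495·0.000282111·0.167772 = 0.0234285
  f_3 = C(12,8)·0.53^8·0.47^4 = 495·0.00622597·0.0487968 = 0.150385
Weight by the priors:
  π_1·f_1 = 0.29 × 0.00629249 = 0.00182482
  π_2·f_2 = 0.43 × 0.0234285 = 0.0100743
  π_3·f_3 = 0.28 × 0.150385 = 0.0421077
Marginal: 0.00182482 + 0.0100743 + 0.0421077 = 0.0540068
Responsibility of Level 3: 0.0421077 / 0.0540068 ≈ 0.780

0.780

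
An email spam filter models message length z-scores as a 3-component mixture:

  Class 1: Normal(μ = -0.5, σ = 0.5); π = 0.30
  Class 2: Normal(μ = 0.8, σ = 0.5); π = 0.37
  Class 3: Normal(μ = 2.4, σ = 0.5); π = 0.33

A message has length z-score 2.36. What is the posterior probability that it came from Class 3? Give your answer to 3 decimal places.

0.991

Posterior ∝ prior × likelihood, so P(k | x) ∝ π_k f_k(x); normalise over all components.
Component likelihoods at x = 2.36:
  f_1 = (1/(0.5·√(2π)))·exp(−(2.36−-0.5)²/(2·0.5²)) = 0.797885·exp(-16.35920) = 6.26945e-08
  f_2 = (1/(0.5·√(2π)))·exp(−(2.36−0.8)²/(2·0.5²)) = 0.797885·exp(-4.86720) = 0.00613963
  f_3 = (1/(0.5·√(2π)))·exp(−(2.36−2.4)²/(2·0.5²)) = 0.797885·exp(-0.00320) = 0.795335
Multiply by the mixture weights:
  π_1·f_1 = 0.30 × 6.26945e-08 = 1.88084e-08
  π_2·f_2 = 0.37 × 0.00613963 = 0.00227166
  π_3·f_3 = 0.33 × 0.795335 = 0.262461
Evidence: 1.88084e-08 + 0.00227166 + 0.262461 = 0.264732
So the posterior for Class 3 is 0.262461 / 0.264732 ≈ 0.991.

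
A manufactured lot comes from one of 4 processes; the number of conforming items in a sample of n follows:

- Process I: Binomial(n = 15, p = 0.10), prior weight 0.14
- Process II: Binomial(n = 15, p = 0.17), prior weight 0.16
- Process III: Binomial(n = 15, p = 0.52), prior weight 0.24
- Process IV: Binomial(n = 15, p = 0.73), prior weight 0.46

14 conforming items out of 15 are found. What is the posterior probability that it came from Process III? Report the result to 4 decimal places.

0.0080

By Bayes' theorem, P(k | x) = π_k f_k(x) / Σ_j π_j f_j(x).
Evaluate each component's likelihood at the observed value:
  p_I = C(15,14)·0.10^14·0.90^1 = 15·1e-14·0.9 = 1.35e-13
  p_II = C(15,14)·0.17^14·0.83^1 = 15·1.68378e-11·0.83 = 2.0963e-10
  p_III = C(15,14)·0.52^14·0.48^1 = 15·0.000105693·0.48 = 0.000760991
  p_IV = C(15,14)·0.73^14·0.27^1 = 15·0.0122045·0.27 = 0.0494282
Multiply by the mixture weights:
  π_I·p_I = 0.14 × 1.35e-13 = 1.89e-14
  π_II·p_II = 0.16 × 2.0963e-10 = 3.35409e-11
  π_III·p_III = 0.24 × 0.000760991 = 0.000182638
  π_IV·p_IV = 0.46 × 0.0494282 = 0.022737
Marginal: 1.89e-14 + 3.35409e-11 + 0.000182638 + 0.022737 = 0.0229196
P(Process III | data) ≈ 0.0080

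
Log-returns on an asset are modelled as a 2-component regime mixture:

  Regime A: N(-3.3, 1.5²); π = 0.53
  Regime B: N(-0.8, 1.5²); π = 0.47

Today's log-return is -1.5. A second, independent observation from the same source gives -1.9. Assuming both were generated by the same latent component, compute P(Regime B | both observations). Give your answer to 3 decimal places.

P(component k | x) = w_k·f_k(x) / marginal(x), where marginal(x) = Σ_j w_j·f_j(x).
Since both observations come from the same component, the likelihood for component k is f_k(x₁)·f_k(x₂).
  L_A = [0.129457] × [0.172052] = 0.0222734
  L_B = [0.238522] × [0.203255] = 0.0484809
Prior × likelihood for each component:
  w_A·L_A = 0.53 × 0.0222734 = 0.0118049
  w_B·L_B = 0.47 × 0.0484809 = 0.022786
Marginal: 0.0118049 + 0.022786 = 0.0345909
So the posterior for Regime B is 0.022786 / 0.0345909 ≈ 0.659.

0.659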